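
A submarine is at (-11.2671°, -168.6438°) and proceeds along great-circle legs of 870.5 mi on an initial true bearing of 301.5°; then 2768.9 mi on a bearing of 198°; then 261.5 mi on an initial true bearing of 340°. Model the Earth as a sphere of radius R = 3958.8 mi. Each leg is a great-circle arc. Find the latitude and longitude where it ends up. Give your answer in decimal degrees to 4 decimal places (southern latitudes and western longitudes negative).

latitude -38.5557°, longitude 163.3911°

Apply the spherical direct solution leg by leg, carrying full precision between legs.
Leg 1: from (-11.2671°, -168.6438°), δ = 870.5/3958.8 = 0.219890 rad, θ = 301.5° → φ = -4.5257°, λ = -179.3960°.
Leg 2: from (-4.5257°, -179.3960°), δ = 2768.9/3958.8 = 0.699429 rad, θ = 198° → φ = -42.1244°, λ = 165.0454°.
Leg 3: from (-42.1244°, 165.0454°), δ = 261.5/3958.8 = 0.066055 rad, θ = 340° → φ = -38.5557°, λ = 163.3911°.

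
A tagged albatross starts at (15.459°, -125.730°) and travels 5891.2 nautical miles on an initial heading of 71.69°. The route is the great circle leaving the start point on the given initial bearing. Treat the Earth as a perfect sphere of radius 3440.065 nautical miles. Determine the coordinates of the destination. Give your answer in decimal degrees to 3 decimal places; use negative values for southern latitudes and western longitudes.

The arc subtends δ = 5891.2/3440.065 = 1.712526 rad at the centre.
With φ₁ = 15.459° = 0.269810 rad and θ = 71.69° = 1.251227 rad:
Destination latitude: φ₂ = arcsin( sin φ₁ cos δ + cos φ₁ sin δ cos θ ) = arcsin(0.262105) = 15.195°.
Then Δλ = atan2(0.905849, -0.211119) = 1.799771 rad, from sin θ sin δ cos φ₁ over cos δ − sin φ₁ sin φ₂.
Hence λ₂ = -125.730° + 103.119° = -22.611°.

latitude 15.195°, longitude -22.611°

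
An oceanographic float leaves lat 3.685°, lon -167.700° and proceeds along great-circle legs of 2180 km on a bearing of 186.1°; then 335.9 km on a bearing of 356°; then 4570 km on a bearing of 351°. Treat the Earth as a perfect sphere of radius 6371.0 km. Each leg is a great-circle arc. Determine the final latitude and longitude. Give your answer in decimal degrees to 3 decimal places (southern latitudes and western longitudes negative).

latitude 27.793°, longitude -176.715°

Apply the spherical direct solution leg by leg, carrying full precision between legs.
Leg 1: from (3.685°, -167.700°), δ = 2180/6371 = 0.342175 rad, θ = 186.1° → φ = -15.807°, λ = -169.824°.
Leg 2: from (-15.807°, -169.824°), δ = 335.9/6371 = 0.052723 rad, θ = 356° → φ = -12.794°, λ = -170.040°.
Leg 3: from (-12.794°, -170.040°), δ = 4570/6371 = 0.717313 rad, θ = 351° → φ = 27.793°, λ = -176.715°.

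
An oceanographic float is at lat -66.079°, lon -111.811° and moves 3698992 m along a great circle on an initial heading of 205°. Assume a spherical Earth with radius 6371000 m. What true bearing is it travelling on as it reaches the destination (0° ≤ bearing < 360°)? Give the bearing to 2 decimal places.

final bearing 318.57°

Angular distance δ = d/R = 3698992 / 6371000 = 0.580598 rad.
With φ₁ = -66.079° = -1.153296 rad and θ = 205° = 3.577925 rad:
Destination latitude: φ₂ = arcsin( sin φ₁ cos δ + cos φ₁ sin δ cos θ ) = arcsin(-0.965891) = -74.992°.
Δλ = atan2( sin θ sin δ cos φ₁ , cos δ − sin φ₁ sin φ₂ ) = atan2(-0.093996, -0.046791) = -2.032681 rad = -116.464°.
λ₂ = -111.811° + -116.464° = -228.275°, normalized to (−180°, 180°] → 131.725°.
The forward bearing on arrival equals the back-azimuth from the destination plus 180°.
Back-azimuth from P₂ (-74.99°, 131.72°) to P₁ (-66.08°, -111.81°), with Δλ' = λ₁ − λ₂ = -243.54°: atan2( sin Δλ' cos φ₁ , cos φ₂ sin φ₁ − sin φ₂ cos φ₁ cos Δλ' ) = 138.57°.
Final bearing = (138.57° + 180°) mod 360° = 318.57°.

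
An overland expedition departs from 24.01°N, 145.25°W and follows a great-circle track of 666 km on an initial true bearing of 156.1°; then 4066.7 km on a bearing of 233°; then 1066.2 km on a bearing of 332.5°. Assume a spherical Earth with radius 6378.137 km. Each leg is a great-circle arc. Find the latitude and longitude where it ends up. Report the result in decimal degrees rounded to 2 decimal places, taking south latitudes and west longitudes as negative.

Apply the spherical direct solution leg by leg, carrying full precision between legs.
Leg 1: from (24.01°, -145.25°), δ = 666/6378.137 = 0.104419 rad, θ = 156.1° → φ = 18.52°, λ = -142.70°.
Leg 2: from (18.52°, -142.70°), δ = 4066.7/6378.137 = 0.637600 rad, θ = 233° → φ = -4.85°, λ = -171.19°.
Leg 3: from (-4.85°, -171.19°), δ = 1066.2/6378.137 = 0.167165 rad, θ = 332.5° → φ = 3.66°, λ = -175.61°.

latitude 3.66°, longitude -175.61°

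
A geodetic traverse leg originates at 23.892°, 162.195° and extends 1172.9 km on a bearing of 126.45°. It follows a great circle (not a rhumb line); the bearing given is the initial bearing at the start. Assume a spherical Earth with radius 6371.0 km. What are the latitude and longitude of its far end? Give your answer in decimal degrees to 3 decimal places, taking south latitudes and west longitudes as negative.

The arc subtends δ = 1172.9/6371 = 0.184100 rad at the centre.
Converting: φ₁ = 0.416994 rad, θ = 2.206969 rad.
sin φ₂ = sin φ₁ cos δ + cos φ₁ sin δ cos θ = (0.405014)(0.983101) + (0.914311)(0.183062)(-0.594121) = 0.298729
φ₂ = asin(0.298729) = 0.303360 rad = 17.381°.
Δλ = atan2( sin θ sin δ cos φ₁ , cos δ − sin φ₁ sin φ₂ ) = atan2(0.134633, 0.862112) = 0.154915 rad = 8.876°.
λ₂ = λ₁ + Δλ = 171.071°.

latitude 17.381°, longitude 171.071°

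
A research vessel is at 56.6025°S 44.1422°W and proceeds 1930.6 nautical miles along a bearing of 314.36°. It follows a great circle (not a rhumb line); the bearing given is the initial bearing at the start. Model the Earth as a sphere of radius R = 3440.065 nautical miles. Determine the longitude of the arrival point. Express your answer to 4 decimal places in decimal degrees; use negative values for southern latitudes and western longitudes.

longitude -70.2436°

The arc subtends δ = 1930.6/3440.065 = 0.561210 rad at the centre.
Converting: φ₁ = -0.987900 rad, θ = 5.486617 rad.
Destination latitude: φ₂ = arcsin( sin φ₁ cos δ + cos φ₁ sin δ cos θ ) = arcsin(-0.501990) = -30.1318°.
Δλ = atan2( sin θ sin δ cos φ₁ , cos δ − sin φ₁ sin φ₂ ) = atan2(-0.209450, 0.427514) = -0.455555 rad = -26.1014°.
λ₂ = -44.1422° + -26.1014° = -70.2436°.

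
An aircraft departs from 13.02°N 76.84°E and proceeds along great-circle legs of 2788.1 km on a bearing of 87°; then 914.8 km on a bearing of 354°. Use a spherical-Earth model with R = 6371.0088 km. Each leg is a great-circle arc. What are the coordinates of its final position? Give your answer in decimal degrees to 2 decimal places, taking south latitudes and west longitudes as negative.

latitude 21.22°, longitude 101.67°

Apply the spherical direct solution leg by leg, carrying full precision between legs.
Leg 1: from (13.02°, 76.84°), δ = 2788.1/6371.0088 = 0.437623 rad, θ = 87° → φ = 13.04°, λ = 102.59°.
Leg 2: from (13.04°, 102.59°), δ = 914.8/6371.0088 = 0.143588 rad, θ = 354° → φ = 21.22°, λ = 101.67°.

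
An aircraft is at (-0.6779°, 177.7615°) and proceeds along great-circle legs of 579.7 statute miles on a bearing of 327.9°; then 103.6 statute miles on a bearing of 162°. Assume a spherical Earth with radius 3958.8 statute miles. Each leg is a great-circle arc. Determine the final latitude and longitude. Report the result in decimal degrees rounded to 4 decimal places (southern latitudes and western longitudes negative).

Apply the spherical direct solution leg by leg, carrying full precision between legs.
Leg 1: from (-0.6779°, 177.7615°), δ = 579.7/3958.8 = 0.146433 rad, θ = 327.9° → φ = 6.4243°, λ = 173.2864°.
Leg 2: from (6.4243°, 173.2864°), δ = 103.6/3958.8 = 0.026170 rad, θ = 162° → φ = 4.9981°, λ = 173.7514°.

latitude 4.9981°, longitude 173.7514°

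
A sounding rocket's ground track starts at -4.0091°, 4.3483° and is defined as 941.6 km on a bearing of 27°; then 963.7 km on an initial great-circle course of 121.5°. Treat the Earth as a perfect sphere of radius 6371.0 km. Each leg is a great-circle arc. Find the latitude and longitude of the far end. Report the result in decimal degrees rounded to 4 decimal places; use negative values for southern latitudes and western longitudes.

latitude -1.0059°, longitude 15.5719°

Apply the spherical direct solution leg by leg, carrying full precision between legs.
Leg 1: from (-4.0091°, 4.3483°), δ = 941.6/6371 = 0.147795 rad, θ = 27° → φ = 3.5393°, λ = 8.1889°.
Leg 2: from (3.5393°, 8.1889°), δ = 963.7/6371 = 0.151264 rad, θ = 121.5° → φ = -1.0059°, λ = 15.5719°.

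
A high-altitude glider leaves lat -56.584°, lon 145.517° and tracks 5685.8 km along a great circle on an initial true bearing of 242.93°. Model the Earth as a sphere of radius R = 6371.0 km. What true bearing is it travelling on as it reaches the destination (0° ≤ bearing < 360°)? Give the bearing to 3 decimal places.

Angular distance δ = d/R = 5685.8 / 6371 = 0.892450 rad.
With φ₁ = -56.584° = -0.987577 rad and θ = 242.93° = 4.239928 rad:
Applying the spherical law of cosines for sides, sin φ₂ = sin φ₁ cos δ + cos φ₁ sin δ cos θ = -0.718910, so φ₂ = -45.965°.
For the longitude increment, Δλ = atan2( sin θ sin δ cos φ₁, cos δ − sin φ₁ sin φ₂ ) = atan2(-0.381819, 0.027436) = -85.890°.
λ₂ = 145.517° + -85.890° = 59.627°.
The forward bearing on arrival equals the back-azimuth from the destination plus 180°.
Back-azimuth from P₂ (-45.965°, 59.627°) to P₁ (-56.584°, 145.517°), with Δλ' = λ₁ − λ₂ = 85.890°: atan2( sin Δλ' cos φ₁ , cos φ₂ sin φ₁ − sin φ₂ cos φ₁ cos Δλ' ) = 135.131°.
Final bearing = (135.131° + 180°) mod 360° = 315.131°.

final bearing 315.131°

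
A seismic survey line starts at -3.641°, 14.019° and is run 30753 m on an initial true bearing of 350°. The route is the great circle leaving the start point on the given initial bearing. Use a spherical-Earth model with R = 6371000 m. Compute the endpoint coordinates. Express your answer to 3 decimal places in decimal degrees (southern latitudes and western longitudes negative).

δ = 30753/6371000 = 0.004827 rad (0.2766°).
Converting: φ₁ = -0.063547 rad, θ = 6.108652 rad.
Destination latitude: φ₂ = arcsin( sin φ₁ cos δ + cos φ₁ sin δ cos θ ) = arcsin(-0.058760) = -3.369°.
For the longitude increment, Δλ = atan2( sin θ sin δ cos φ₁, cos δ − sin φ₁ sin φ₂ ) = atan2(-0.000837, 0.996257) = -0.048°.
λ₂ = λ₁ + Δλ = 13.971°.

latitude -3.369°, longitude 13.971°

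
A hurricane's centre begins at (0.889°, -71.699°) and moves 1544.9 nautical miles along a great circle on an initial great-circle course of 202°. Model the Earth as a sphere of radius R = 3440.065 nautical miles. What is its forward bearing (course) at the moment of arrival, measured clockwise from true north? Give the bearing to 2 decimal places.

Central angle δ = d/R = 0.449090 rad.
Converting: φ₁ = 0.015516 rad, θ = 3.525565 rad.
Applying the spherical law of cosines for sides, sin φ₂ = sin φ₁ cos δ + cos φ₁ sin δ cos θ = -0.388508, so φ₂ = -22.862°.
Δλ = atan2( sin θ sin δ cos φ₁ , cos δ − sin φ₁ sin φ₂ ) = atan2(-0.162614, 0.906870) = -0.177428 rad = -10.166°.
Hence λ₂ = -71.699° + -10.166° = -81.865°.
The forward bearing on arrival equals the back-azimuth from the destination plus 180°.
Back-azimuth from P₂ (-22.86°, -81.86°) to P₁ (0.89°, -71.70°), with Δλ' = λ₁ − λ₂ = 10.17°: atan2( sin Δλ' cos φ₁ , cos φ₂ sin φ₁ − sin φ₂ cos φ₁ cos Δλ' ) = 23.98°.
Final bearing = (23.98° + 180°) mod 360° = 203.98°.

final bearing 203.98°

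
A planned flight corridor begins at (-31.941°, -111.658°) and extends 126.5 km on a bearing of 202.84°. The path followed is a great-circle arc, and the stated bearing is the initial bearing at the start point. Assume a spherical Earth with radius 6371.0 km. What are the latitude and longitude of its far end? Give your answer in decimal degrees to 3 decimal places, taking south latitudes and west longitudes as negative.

latitude -32.988°, longitude -112.184°

Angular distance δ = d/R = 126.5 / 6371 = 0.019856 rad.
Start latitude φ₁ = -0.557476 rad; initial bearing θ = 3.540226 rad.
Destination latitude: φ₂ = arcsin( sin φ₁ cos δ + cos φ₁ sin δ cos θ ) = arcsin(-0.544469) = -32.988°.
Then Δλ = atan2(-0.006540, 0.711754) = -0.009188 rad, from sin θ sin δ cos φ₁ over cos δ − sin φ₁ sin φ₂.
λ₂ = λ₁ + Δλ = -112.184°.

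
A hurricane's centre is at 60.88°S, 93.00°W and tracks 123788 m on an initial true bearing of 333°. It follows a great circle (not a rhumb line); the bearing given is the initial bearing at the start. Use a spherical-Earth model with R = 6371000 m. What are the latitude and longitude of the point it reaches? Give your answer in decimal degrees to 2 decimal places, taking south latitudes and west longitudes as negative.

latitude -59.88°, longitude -94.01°

δ = 123788/6371000 = 0.019430 rad (1.1133°).
With φ₁ = -60.88° = -1.062556 rad and θ = 333° = 5.811946 rad:
sin φ₂ = sin φ₁ cos δ + cos φ₁ sin δ cos θ = (-0.873602)(0.999811) + (0.486640)(0.019429)(0.891007) = -0.865013
φ₂ = asin(-0.865013) = -1.045177 rad = -59.88°.
For the longitude increment, Δλ = atan2( sin θ sin δ cos φ₁, cos δ − sin φ₁ sin φ₂ ) = atan2(-0.004292, 0.244134) = -1.01°.
Hence λ₂ = -93.00° + -1.01° = -94.01°.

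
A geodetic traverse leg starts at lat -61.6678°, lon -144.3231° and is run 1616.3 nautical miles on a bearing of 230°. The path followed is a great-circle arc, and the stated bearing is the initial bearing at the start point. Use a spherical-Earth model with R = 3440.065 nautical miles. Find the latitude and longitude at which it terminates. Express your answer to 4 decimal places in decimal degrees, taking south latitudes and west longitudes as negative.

δ = 1616.3/3440.065 = 0.469846 rad (26.9202°).
With φ₁ = -61.6678° = -1.076306 rad and θ = 230° = 4.014257 rad:
Applying the spherical law of cosines for sides, sin φ₂ = sin φ₁ cos δ + cos φ₁ sin δ cos θ = -0.922943, so φ₂ = -67.3602°.
Then Δλ = atan2(-0.164598, 0.079254) = -1.122059 rad, from sin θ sin δ cos φ₁ over cos δ − sin φ₁ sin φ₂.
λ₂ = -144.3231° + -64.2892° = -208.6123°, normalized to (−180°, 180°] → 151.3877°.

latitude -67.3602°, longitude 151.3877°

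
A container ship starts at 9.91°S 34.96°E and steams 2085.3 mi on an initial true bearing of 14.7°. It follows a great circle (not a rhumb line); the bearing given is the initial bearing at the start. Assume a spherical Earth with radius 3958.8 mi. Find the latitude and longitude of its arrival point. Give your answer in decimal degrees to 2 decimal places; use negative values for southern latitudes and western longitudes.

δ = 2085.3/3958.8 = 0.526751 rad (30.1806°).
With φ₁ = -9.91° = -0.172962 rad and θ = 14.7° = 0.256563 rad:
sin φ₂ = sin φ₁ cos δ + cos φ₁ sin δ cos θ = (-0.172101)(0.864445) + (0.985079)(0.502727)(0.967268) = 0.330244
φ₂ = asin(0.330244) = 0.336562 rad = 19.28°.
Then Δλ = atan2(0.125668, 0.921281) = 0.135569 rad, from sin θ sin δ cos φ₁ over cos δ − sin φ₁ sin φ₂.
λ₂ = 34.96° + 7.77° = 42.73°.

latitude 19.28°, longitude 42.73°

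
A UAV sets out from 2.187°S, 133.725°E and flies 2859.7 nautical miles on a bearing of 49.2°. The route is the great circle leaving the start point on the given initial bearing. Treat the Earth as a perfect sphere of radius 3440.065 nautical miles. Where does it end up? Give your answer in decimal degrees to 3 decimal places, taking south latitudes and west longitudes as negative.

Angular distance δ = d/R = 2859.7 / 3440.065 = 0.831292 rad.
With φ₁ = -2.187° = -0.038170 rad and θ = 49.2° = 0.858702 rad:
Destination latitude: φ₂ = arcsin( sin φ₁ cos δ + cos φ₁ sin δ cos θ ) = arcsin(0.456680) = 27.173°.
Then Δλ = atan2(0.558863, 0.691349) = 0.679821 rad, from sin θ sin δ cos φ₁ over cos δ − sin φ₁ sin φ₂.
λ₂ = λ₁ + Δλ = 172.676°.

latitude 27.173°, longitude 172.676°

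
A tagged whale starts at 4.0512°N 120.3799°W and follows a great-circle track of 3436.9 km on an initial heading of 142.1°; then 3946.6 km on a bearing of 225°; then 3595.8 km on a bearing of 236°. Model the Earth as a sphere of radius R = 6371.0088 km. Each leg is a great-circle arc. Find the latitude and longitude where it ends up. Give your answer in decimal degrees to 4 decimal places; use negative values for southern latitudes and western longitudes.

Apply the spherical direct solution leg by leg, carrying full precision between legs.
Leg 1: from (4.0512°, -120.3799°), δ = 3436.9/6371.0088 = 0.539459 rad, θ = 142.1° → φ = -20.1026°, λ = -100.7458°.
Leg 2: from (-20.1026°, -100.7458°), δ = 3946.6/6371.0088 = 0.619462 rad, θ = 225° → φ = -41.7110°, λ = -134.1095°.
Leg 3: from (-41.7110°, -134.1095°), δ = 3595.8/6371.0088 = 0.564400 rad, θ = 236° → φ = -51.7646°, λ = -179.8787°.

latitude -51.7646°, longitude -179.8787°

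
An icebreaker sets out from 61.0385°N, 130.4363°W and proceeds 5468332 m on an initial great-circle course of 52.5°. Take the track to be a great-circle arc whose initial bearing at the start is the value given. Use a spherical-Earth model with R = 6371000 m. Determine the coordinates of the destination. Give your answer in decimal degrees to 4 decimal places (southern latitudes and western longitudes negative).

latitude 52.6583°, longitude -32.2353°

The arc subtends δ = 5468332/6371000 = 0.858316 rad at the centre.
Converting: φ₁ = 1.065323 rad, θ = 0.916298 rad.
sin φ₂ = sin φ₁ cos δ + cos φ₁ sin δ cos θ = (0.874945)(0.653713) + (0.484222)(0.756743)(0.608761) = 0.795032
φ₂ = asin(0.795032) = 0.919061 rad = 52.6583°.
Δλ = atan2( sin θ sin δ cos φ₁ , cos δ − sin φ₁ sin φ₂ ) = atan2(0.290710, -0.041897) = 1.713930 rad = 98.2010°.
λ₂ = λ₁ + Δλ = -32.2353°.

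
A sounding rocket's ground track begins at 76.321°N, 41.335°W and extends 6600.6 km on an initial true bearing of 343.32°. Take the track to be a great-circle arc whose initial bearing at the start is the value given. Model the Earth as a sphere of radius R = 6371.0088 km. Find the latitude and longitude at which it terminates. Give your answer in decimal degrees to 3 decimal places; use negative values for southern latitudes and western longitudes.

latitude 43.637°, longitude 158.617°

Angular distance δ = d/R = 6600.6 / 6371.0088 = 1.036037 rad.
Start latitude φ₁ = 1.332053 rad; initial bearing θ = 5.992064 rad.
Destination latitude: φ₂ = arcsin( sin φ₁ cos δ + cos φ₁ sin δ cos θ ) = arcsin(0.690085) = 43.637°.
Then Δλ = atan2(-0.058400, -0.160877) = -2.793372 rad, from sin θ sin δ cos φ₁ over cos δ − sin φ₁ sin φ₂.
λ₂ = -41.335° + -160.048° = -201.383°, normalized to (−180°, 180°] → 158.617°.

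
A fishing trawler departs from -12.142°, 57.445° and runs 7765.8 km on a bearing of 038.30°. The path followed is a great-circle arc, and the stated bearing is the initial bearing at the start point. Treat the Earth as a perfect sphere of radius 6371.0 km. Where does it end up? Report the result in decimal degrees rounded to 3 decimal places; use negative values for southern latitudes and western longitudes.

latitude 40.370°, longitude 107.232°

The arc subtends δ = 7765.8/6371 = 1.218930 rad at the centre.
Start latitude φ₁ = -0.211918 rad; initial bearing θ = 0.668461 rad.
Destination latitude: φ₂ = arcsin( sin φ₁ cos δ + cos φ₁ sin δ cos θ ) = arcsin(0.647721) = 40.370°.
Δλ = atan2( sin θ sin δ cos φ₁ , cos δ − sin φ₁ sin φ₂ ) = atan2(0.568790, 0.480889) = 0.868944 rad = 49.787°.
Hence λ₂ = 57.445° + 49.787° = 107.232°.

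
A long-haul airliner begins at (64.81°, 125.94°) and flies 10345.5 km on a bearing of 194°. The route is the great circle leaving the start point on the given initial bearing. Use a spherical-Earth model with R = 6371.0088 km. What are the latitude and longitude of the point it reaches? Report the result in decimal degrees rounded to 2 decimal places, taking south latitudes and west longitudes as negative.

latitude -27.41°, longitude 110.15°

The arc subtends δ = 10345.5/6371.0088 = 1.623840 rad at the centre.
With φ₁ = 64.81° = 1.131148 rad and θ = 194° = 3.385939 rad:
Destination latitude: φ₂ = arcsin( sin φ₁ cos δ + cos φ₁ sin δ cos θ ) = arcsin(-0.460375) = -27.41°.
Then Δλ = atan2(-0.102822, 0.363575) = -0.275612 rad, from sin θ sin δ cos φ₁ over cos δ − sin φ₁ sin φ₂.
λ₂ = λ₁ + Δλ = 110.15°.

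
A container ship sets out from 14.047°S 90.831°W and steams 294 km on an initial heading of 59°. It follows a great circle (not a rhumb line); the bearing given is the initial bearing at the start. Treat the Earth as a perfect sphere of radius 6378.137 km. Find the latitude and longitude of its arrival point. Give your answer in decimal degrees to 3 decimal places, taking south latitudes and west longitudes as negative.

δ = 294/6378.137 = 0.046095 rad (2.6410°).
With φ₁ = -14.047° = -0.245166 rad and θ = 59° = 1.029744 rad:
Applying the spherical law of cosines for sides, sin φ₂ = sin φ₁ cos δ + cos φ₁ sin δ cos θ = -0.219437, so φ₂ = -12.676°.
Δλ = atan2( sin θ sin δ cos φ₁ , cos δ − sin φ₁ sin φ₂ ) = atan2(0.038316, 0.945676) = 0.040495 rad = 2.320°.
Hence λ₂ = -90.831° + 2.320° = -88.511°.

latitude -12.676°, longitude -88.511°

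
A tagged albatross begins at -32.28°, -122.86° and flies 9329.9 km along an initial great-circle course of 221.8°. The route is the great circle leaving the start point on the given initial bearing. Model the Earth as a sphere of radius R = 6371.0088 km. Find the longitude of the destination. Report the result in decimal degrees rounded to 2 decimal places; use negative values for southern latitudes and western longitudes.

δ = 9329.9/6371.0088 = 1.464431 rad (83.9057°).
With φ₁ = -32.28° = -0.563392 rad and θ = 221.8° = 3.871140 rad:
sin φ₂ = sin φ₁ cos δ + cos φ₁ sin δ cos θ = (-0.534057)(0.106165) + (0.845448)(0.994348)(-0.745476) = -0.683398
φ₂ = asin(-0.683398) = -0.752407 rad = -43.11°.
For the longitude increment, Δλ = atan2( sin θ sin δ cos φ₁, cos δ − sin φ₁ sin φ₂ ) = atan2(-0.560334, -0.258808) = -114.79°.
λ₂ = -122.86° + -114.79° = -237.65°, normalized to (−180°, 180°] → 122.35°.

longitude 122.35°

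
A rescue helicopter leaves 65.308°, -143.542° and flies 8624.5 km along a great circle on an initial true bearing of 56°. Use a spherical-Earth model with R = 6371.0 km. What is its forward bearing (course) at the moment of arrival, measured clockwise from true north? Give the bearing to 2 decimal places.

final bearing 157.52°

Angular distance δ = d/R = 8624.5 / 6371 = 1.353712 rad.
Start latitude φ₁ = 1.139840 rad; initial bearing θ = 0.977384 rad.
Destination latitude: φ₂ = arcsin( sin φ₁ cos δ + cos φ₁ sin δ cos θ ) = arcsin(0.423805) = 25.075°.
Then Δλ = atan2(0.338194, -0.169672) = 2.035802 rad, from sin θ sin δ cos φ₁ over cos δ − sin φ₁ sin φ₂.
Hence λ₂ = -143.542° + 116.643° = -26.899°.
The forward bearing on arrival equals the back-azimuth from the destination plus 180°.
Back-azimuth from P₂ (25.08°, -26.90°) to P₁ (65.31°, -143.54°), with Δλ' = λ₁ − λ₂ = -116.64°: atan2( sin Δλ' cos φ₁ , cos φ₂ sin φ₁ − sin φ₂ cos φ₁ cos Δλ' ) = 337.52°.
Final bearing = (337.52° + 180°) mod 360° = 157.52°.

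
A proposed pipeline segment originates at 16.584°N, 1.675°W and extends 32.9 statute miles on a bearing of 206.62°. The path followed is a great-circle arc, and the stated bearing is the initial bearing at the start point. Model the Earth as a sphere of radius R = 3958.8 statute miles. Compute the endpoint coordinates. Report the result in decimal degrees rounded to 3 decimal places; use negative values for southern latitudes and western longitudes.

δ = 32.9/3958.8 = 0.008311 rad (0.4762°).
Start latitude φ₁ = 0.289445 rad; initial bearing θ = 3.606199 rad.
sin φ₂ = sin φ₁ cos δ + cos φ₁ sin δ cos θ = (0.285421)(0.999965) + (0.958402)(0.008311)(-0.893998) = 0.278290
φ₂ = asin(0.278290) = 0.282014 rad = 16.158°.
Then Δλ = atan2(-0.003569, 0.920536) = -0.003877 rad, from sin θ sin δ cos φ₁ over cos δ − sin φ₁ sin φ₂.
λ₂ = λ₁ + Δλ = -1.897°.

latitude 16.158°, longitude -1.897°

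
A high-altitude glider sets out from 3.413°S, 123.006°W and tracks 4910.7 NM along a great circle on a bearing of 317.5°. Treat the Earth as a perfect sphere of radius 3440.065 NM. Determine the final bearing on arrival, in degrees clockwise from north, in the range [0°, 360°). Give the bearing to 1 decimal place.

final bearing 283.7°

δ = 4910.7/3440.065 = 1.427502 rad (81.7898°).
With φ₁ = -3.413° = -0.059568 rad and θ = 317.5° = 5.541420 rad:
sin φ₂ = sin φ₁ cos δ + cos φ₁ sin δ cos θ = (-0.059533)(0.142804) + (0.998226)(0.989751)(0.737277) = 0.719925
φ₂ = asin(0.719925) = 0.803694 rad = 46.048°.
Then Δλ = atan2(-0.667480, 0.185664) = -1.299498 rad, from sin θ sin δ cos φ₁ over cos δ − sin φ₁ sin φ₂.
λ₂ = -123.006° + -74.456° = -197.462°, normalized to (−180°, 180°] → 162.538°.
The forward bearing on arrival equals the back-azimuth from the destination plus 180°.
Back-azimuth from P₂ (46.0°, 162.5°) to P₁ (-3.4°, -123.0°), with Δλ' = λ₁ − λ₂ = -285.5°: atan2( sin Δλ' cos φ₁ , cos φ₂ sin φ₁ − sin φ₂ cos φ₁ cos Δλ' ) = 103.7°.
Final bearing = (103.7° + 180°) mod 360° = 283.7°.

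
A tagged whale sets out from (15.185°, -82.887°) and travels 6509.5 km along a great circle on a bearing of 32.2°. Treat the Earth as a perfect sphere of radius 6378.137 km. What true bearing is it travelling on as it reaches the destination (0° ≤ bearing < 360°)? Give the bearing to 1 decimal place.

final bearing 68.4°

δ = 6509.5/6378.137 = 1.020596 rad (58.4758°).
Converting: φ₁ = 0.265028 rad, θ = 0.561996 rad.
sin φ₂ = sin φ₁ cos δ + cos φ₁ sin δ cos θ = (0.261937)(0.522858) + (0.965085)(0.852420)(0.846193) = 0.833083
φ₂ = asin(0.833083) = 0.984658 rad = 56.417°.
For the longitude increment, Δλ = atan2( sin θ sin δ cos φ₁, cos δ − sin φ₁ sin φ₂ ) = atan2(0.438375, 0.304643) = 55.203°.
λ₂ = λ₁ + Δλ = -27.684°.
The forward bearing on arrival equals the back-azimuth from the destination plus 180°.
Back-azimuth from P₂ (56.4°, -27.7°) to P₁ (15.2°, -82.9°), with Δλ' = λ₁ − λ₂ = -55.2°: atan2( sin Δλ' cos φ₁ , cos φ₂ sin φ₁ − sin φ₂ cos φ₁ cos Δλ' ) = 248.4°.
Final bearing = (248.4° + 180°) mod 360° = 68.4°.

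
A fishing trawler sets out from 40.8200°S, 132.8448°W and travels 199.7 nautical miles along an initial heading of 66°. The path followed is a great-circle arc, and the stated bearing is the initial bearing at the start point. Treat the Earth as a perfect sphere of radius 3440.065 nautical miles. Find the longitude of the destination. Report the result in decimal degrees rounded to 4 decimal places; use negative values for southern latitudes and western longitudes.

Central angle δ = d/R = 0.058051 rad.
Start latitude φ₁ = -0.712443 rad; initial bearing θ = 1.151917 rad.
Destination latitude: φ₂ = arcsin( sin φ₁ cos δ + cos φ₁ sin δ cos θ ) = arcsin(-0.634725) = -39.3996°.
Then Δλ = atan2(0.040111, 0.583405) = 0.068645 rad, from sin θ sin δ cos φ₁ over cos δ − sin φ₁ sin φ₂.
λ₂ = λ₁ + Δλ = -128.9118°.

longitude -128.9118°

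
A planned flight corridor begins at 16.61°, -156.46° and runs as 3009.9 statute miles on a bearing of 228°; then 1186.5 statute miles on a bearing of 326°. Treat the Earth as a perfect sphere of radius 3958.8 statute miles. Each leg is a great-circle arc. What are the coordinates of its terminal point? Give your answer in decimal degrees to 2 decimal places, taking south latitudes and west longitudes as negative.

latitude 0.78°, longitude 162.24°

Apply the spherical direct solution leg by leg, carrying full precision between legs.
Leg 1: from (16.61°, -156.46°), δ = 3009.9/3958.8 = 0.760306 rad, θ = 228° → φ = -13.58°, λ = 171.75°.
Leg 2: from (-13.58°, 171.75°), δ = 1186.5/3958.8 = 0.299712 rad, θ = 326° → φ = 0.78°, λ = 162.24°.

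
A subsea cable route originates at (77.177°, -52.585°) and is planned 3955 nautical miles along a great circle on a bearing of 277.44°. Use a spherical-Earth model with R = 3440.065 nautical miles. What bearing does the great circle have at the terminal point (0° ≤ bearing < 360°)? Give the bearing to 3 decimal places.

final bearing 194.069°

Angular distance δ = d/R = 3955 / 3440.065 = 1.149688 rad.
With φ₁ = 77.177° = 1.346993 rad and θ = 277.44° = 4.842241 rad:
Applying the spherical law of cosines for sides, sin φ₂ = sin φ₁ cos δ + cos φ₁ sin δ cos θ = 0.424806, so φ₂ = 25.138°.
Then Δλ = atan2(-0.200845, -0.005439) = -1.597869 rad, from sin θ sin δ cos φ₁ over cos δ − sin φ₁ sin φ₂.
λ₂ = λ₁ + Δλ = -144.136°.
The forward bearing on arrival equals the back-azimuth from the destination plus 180°.
Back-azimuth from P₂ (25.138°, -144.136°) to P₁ (77.177°, -52.585°), with Δλ' = λ₁ − λ₂ = 91.551°: atan2( sin Δλ' cos φ₁ , cos φ₂ sin φ₁ − sin φ₂ cos φ₁ cos Δλ' ) = 14.069°.
Final bearing = (14.069° + 180°) mod 360° = 194.069°.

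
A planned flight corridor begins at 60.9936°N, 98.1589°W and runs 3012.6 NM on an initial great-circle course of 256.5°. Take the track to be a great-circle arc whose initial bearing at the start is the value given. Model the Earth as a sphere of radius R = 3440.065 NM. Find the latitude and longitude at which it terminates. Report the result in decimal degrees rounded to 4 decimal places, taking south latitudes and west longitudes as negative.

Central angle δ = d/R = 0.875739 rad.
Start latitude φ₁ = 1.064539 rad; initial bearing θ = 4.476770 rad.
Applying the spherical law of cosines for sides, sin φ₂ = sin φ₁ cos δ + cos φ₁ sin δ cos θ = 0.473158, so φ₂ = 28.2395°.
Δλ = atan2( sin θ sin δ cos φ₁ , cos δ − sin φ₁ sin φ₂ ) = atan2(-0.362127, 0.226621) = -1.011618 rad = -57.9614°.
Hence λ₂ = -98.1589° + -57.9614° = -156.1203°.

latitude 28.2395°, longitude -156.1203°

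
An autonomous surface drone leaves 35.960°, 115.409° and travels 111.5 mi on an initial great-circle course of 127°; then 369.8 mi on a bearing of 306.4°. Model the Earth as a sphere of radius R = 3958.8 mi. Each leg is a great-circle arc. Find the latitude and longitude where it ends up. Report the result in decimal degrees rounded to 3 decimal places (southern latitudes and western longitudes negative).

Apply the spherical direct solution leg by leg, carrying full precision between legs.
Leg 1: from (35.960°, 115.409°), δ = 111.5/3958.8 = 0.028165 rad, θ = 127° → φ = 34.979°, λ = 116.982°.
Leg 2: from (34.979°, 116.982°), δ = 369.8/3958.8 = 0.093412 rad, θ = 306.4° → φ = 38.034°, λ = 111.512°.

latitude 38.034°, longitude 111.512°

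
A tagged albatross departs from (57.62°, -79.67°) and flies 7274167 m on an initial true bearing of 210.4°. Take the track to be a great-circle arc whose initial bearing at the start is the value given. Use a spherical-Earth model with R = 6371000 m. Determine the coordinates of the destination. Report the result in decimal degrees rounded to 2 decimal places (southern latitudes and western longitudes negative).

Angular distance δ = d/R = 7274167 / 6371000 = 1.141762 rad.
Start latitude φ₁ = 1.005659 rad; initial bearing θ = 3.672173 rad.
Applying the spherical law of cosines for sides, sin φ₂ = sin φ₁ cos δ + cos φ₁ sin δ cos θ = -0.068728, so φ₂ = -3.94°.
For the longitude increment, Δλ = atan2( sin θ sin δ cos φ₁, cos δ − sin φ₁ sin φ₂ ) = atan2(-0.246436, 0.474035) = -27.47°.
λ₂ = λ₁ + Δλ = -107.14°.

latitude -3.94°, longitude -107.14°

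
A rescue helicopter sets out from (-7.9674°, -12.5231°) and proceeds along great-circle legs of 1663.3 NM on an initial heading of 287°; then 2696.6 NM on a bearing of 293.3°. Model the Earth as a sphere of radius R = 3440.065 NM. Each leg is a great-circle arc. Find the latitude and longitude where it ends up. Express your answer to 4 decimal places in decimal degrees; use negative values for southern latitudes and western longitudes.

Apply the spherical direct solution leg by leg, carrying full precision between legs.
Leg 1: from (-7.9674°, -12.5231°), δ = 1663.3/3440.065 = 0.483508 rad, θ = 287° → φ = 0.6811°, λ = -38.9212°.
Leg 2: from (0.6811°, -38.9212°), δ = 2696.6/3440.065 = 0.783881 rad, θ = 293.3° → φ = 16.7183°, λ = -81.5366°.

latitude 16.7183°, longitude -81.5366°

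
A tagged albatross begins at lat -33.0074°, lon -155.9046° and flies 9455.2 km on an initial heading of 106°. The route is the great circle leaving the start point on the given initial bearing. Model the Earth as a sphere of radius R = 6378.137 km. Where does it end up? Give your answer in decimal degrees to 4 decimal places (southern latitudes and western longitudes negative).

The arc subtends δ = 9455.2/6378.137 = 1.482439 rad at the centre.
With φ₁ = -33.0074° = -0.576088 rad and θ = 106° = 1.850049 rad:
Applying the spherical law of cosines for sides, sin φ₂ = sin φ₁ cos δ + cos φ₁ sin δ cos θ = -0.278318, so φ₂ = -16.1598°.
Then Δλ = atan2(0.802970, -0.063371) = 1.649553 rad, from sin θ sin δ cos φ₁ over cos δ − sin φ₁ sin φ₂.
Hence λ₂ = -155.9046° + 94.5124° = -61.3922°.

latitude -16.1598°, longitude -61.3922°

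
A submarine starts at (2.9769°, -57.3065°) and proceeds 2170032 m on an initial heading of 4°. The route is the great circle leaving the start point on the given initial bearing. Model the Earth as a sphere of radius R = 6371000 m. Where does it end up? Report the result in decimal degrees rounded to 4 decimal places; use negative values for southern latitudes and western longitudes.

δ = 2170032/6371000 = 0.340611 rad (19.5156°).
Start latitude φ₁ = 0.051957 rad; initial bearing θ = 0.069813 rad.
Applying the spherical law of cosines for sides, sin φ₂ = sin φ₁ cos δ + cos φ₁ sin δ cos θ = 0.381749, so φ₂ = 22.4421°.
Δλ = atan2( sin θ sin δ cos φ₁ , cos δ − sin φ₁ sin φ₂ ) = atan2(0.023272, 0.922725) = 0.025215 rad = 1.4447°.
Hence λ₂ = -57.3065° + 1.4447° = -55.8618°.

latitude 22.4421°, longitude -55.8618°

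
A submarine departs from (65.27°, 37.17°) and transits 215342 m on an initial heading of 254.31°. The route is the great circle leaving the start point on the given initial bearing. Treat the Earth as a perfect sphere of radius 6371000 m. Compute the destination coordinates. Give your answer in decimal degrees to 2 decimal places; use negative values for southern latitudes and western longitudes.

latitude 64.68°, longitude 32.81°

δ = 215342/6371000 = 0.033800 rad (1.9366°).
Start latitude φ₁ = 1.139176 rad; initial bearing θ = 4.438547 rad.
Destination latitude: φ₂ = arcsin( sin φ₁ cos δ + cos φ₁ sin δ cos θ ) = arcsin(0.903947) = 64.68°.
Δλ = atan2( sin θ sin δ cos φ₁ , cos δ − sin φ₁ sin φ₂ ) = atan2(-0.013611, 0.178383) = -0.076153 rad = -4.36°.
λ₂ = 37.17° + -4.36° = 32.81°.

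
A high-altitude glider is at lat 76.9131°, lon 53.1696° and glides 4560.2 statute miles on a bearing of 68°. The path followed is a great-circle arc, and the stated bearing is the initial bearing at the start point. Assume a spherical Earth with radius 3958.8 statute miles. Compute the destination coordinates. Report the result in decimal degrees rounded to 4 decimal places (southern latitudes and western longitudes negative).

latitude 28.2724°, longitude 159.0667°

Angular distance δ = d/R = 4560.2 / 3958.8 = 1.151915 rad.
Start latitude φ₁ = 1.342387 rad; initial bearing θ = 1.186824 rad.
Destination latitude: φ₂ = arcsin( sin φ₁ cos δ + cos φ₁ sin δ cos θ ) = arcsin(0.473663) = 28.2724°.
Then Δλ = atan2(0.191790, -0.054622) = 1.848253 rad, from sin θ sin δ cos φ₁ over cos δ − sin φ₁ sin φ₂.
λ₂ = 53.1696° + 105.8971° = 159.0667°.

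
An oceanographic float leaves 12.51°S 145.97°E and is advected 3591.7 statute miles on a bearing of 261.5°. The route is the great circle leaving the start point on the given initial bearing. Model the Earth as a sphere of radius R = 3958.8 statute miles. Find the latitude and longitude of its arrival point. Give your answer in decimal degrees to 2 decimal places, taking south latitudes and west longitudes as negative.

δ = 3591.7/3958.8 = 0.907270 rad (51.9827°).
With φ₁ = -12.51° = -0.218341 rad and θ = 261.5° = 4.564036 rad:
sin φ₂ = sin φ₁ cos δ + cos φ₁ sin δ cos θ = (-0.216610)(0.615899) + (0.976258)(0.787825)(-0.147809) = -0.247093
φ₂ = asin(-0.247093) = -0.249679 rad = -14.31°.
Then Δλ = atan2(-0.760673, 0.562376) = -0.934169 rad, from sin θ sin δ cos φ₁ over cos δ − sin φ₁ sin φ₂.
Hence λ₂ = 145.97° + -53.52° = 92.45°.

latitude -14.31°, longitude 92.45°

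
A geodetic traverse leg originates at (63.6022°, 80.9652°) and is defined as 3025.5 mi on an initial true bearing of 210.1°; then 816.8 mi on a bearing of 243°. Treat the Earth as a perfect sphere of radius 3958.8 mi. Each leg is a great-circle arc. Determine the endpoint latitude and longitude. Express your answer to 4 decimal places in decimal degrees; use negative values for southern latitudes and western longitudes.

Apply the spherical direct solution leg by leg, carrying full precision between legs.
Leg 1: from (63.6022°, 80.9652°), δ = 3025.5/3958.8 = 0.764247 rad, θ = 210.1° → φ = 22.3620°, λ = 58.9247°.
Leg 2: from (22.3620°, 58.9247°), δ = 816.8/3958.8 = 0.206325 rad, θ = 243° → φ = 16.6411°, λ = 47.9418°.

latitude 16.6411°, longitude 47.9418°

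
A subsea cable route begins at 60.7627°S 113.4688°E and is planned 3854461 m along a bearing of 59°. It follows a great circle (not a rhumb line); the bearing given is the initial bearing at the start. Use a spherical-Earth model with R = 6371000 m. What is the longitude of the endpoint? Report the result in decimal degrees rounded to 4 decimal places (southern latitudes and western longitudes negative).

longitude 150.0314°

Central angle δ = d/R = 0.605001 rad.
With φ₁ = -60.7627° = -1.060509 rad and θ = 59° = 1.029744 rad:
Applying the spherical law of cosines for sides, sin φ₂ = sin φ₁ cos δ + cos φ₁ sin δ cos θ = -0.574641, so φ₂ = -35.0745°.
Then Δλ = atan2(0.238121, 0.321067) = 0.638138 rad, from sin θ sin δ cos φ₁ over cos δ − sin φ₁ sin φ₂.
Hence λ₂ = 113.4688° + 36.5626° = 150.0314°.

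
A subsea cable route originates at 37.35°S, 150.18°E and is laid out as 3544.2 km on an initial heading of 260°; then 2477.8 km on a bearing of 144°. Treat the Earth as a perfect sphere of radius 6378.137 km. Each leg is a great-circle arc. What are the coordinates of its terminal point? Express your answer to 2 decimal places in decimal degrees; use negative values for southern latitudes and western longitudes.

latitude -52.39°, longitude 131.61°

Apply the spherical direct solution leg by leg, carrying full precision between legs.
Leg 1: from (-37.35°, 150.18°), δ = 3544.2/6378.137 = 0.555680 rad, θ = 260° → φ = -36.03°, λ = 110.21°.
Leg 2: from (-36.03°, 110.21°), δ = 2477.8/6378.137 = 0.388483 rad, θ = 144° → φ = -52.39°, λ = 131.61°.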